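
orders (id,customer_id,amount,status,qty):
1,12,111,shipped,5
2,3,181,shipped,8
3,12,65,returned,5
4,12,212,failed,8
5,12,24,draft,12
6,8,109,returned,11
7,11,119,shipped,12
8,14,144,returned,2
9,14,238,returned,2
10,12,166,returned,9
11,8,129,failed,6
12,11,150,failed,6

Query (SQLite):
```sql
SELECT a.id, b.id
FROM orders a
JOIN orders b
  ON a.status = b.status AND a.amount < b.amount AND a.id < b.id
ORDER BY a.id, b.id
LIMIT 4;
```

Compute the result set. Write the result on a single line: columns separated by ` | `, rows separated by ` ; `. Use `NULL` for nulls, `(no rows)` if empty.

Pairs (a,b) with same status, a.amount < b.amount, a.id < b.id.
status groups: draft:{5} failed:{4,11,12} returned:{3,6,8,9,10} shipped:{1,2,7}
Ordered by (a.id, b.id); first 4.

1 | 2 ; 1 | 7 ; 3 | 6 ; 3 | 8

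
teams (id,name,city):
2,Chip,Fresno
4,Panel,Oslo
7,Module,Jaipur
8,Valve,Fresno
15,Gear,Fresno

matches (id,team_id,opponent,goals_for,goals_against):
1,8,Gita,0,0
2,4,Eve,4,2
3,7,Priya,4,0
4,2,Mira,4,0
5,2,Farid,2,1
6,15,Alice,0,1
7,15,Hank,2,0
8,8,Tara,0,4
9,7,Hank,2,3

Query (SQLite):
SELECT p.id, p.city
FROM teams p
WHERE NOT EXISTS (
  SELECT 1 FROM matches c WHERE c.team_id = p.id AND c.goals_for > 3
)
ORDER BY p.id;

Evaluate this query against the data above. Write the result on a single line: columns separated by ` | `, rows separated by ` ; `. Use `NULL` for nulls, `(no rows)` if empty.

8 | Fresno ; 15 | Fresno

For each teams row, check whether any matches with matching team_id has goals_for > 3.
Keep rows where that is false.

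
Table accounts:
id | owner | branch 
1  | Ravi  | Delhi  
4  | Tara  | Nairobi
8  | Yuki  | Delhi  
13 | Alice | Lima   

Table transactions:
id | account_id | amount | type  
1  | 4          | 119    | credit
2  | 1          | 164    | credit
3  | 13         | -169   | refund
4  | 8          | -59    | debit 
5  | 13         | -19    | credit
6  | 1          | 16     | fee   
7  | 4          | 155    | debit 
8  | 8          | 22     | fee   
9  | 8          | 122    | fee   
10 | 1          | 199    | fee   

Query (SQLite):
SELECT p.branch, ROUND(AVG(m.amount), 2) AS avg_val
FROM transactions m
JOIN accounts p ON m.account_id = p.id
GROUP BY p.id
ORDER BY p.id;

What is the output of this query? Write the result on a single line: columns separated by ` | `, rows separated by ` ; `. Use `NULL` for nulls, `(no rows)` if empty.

Join each transactions row to its accounts via account_id.
Group joined rows by accounts.id; compute ROUND(AVG(m.amount), 2) per group.
  1: ids {2, 6, 10} → ROUND(AVG(m.amount), 2)=126.33
  4: ids {1, 7} → ROUND(AVG(m.amount), 2)=137
  8: ids {4, 8, 9} → ROUND(AVG(m.amount), 2)=28.33
  13: ids {3, 5} → ROUND(AVG(m.amount), 2)=-94

Delhi | 126.33 ; Nairobi | 137 ; Delhi | 28.33 ; Lima | -94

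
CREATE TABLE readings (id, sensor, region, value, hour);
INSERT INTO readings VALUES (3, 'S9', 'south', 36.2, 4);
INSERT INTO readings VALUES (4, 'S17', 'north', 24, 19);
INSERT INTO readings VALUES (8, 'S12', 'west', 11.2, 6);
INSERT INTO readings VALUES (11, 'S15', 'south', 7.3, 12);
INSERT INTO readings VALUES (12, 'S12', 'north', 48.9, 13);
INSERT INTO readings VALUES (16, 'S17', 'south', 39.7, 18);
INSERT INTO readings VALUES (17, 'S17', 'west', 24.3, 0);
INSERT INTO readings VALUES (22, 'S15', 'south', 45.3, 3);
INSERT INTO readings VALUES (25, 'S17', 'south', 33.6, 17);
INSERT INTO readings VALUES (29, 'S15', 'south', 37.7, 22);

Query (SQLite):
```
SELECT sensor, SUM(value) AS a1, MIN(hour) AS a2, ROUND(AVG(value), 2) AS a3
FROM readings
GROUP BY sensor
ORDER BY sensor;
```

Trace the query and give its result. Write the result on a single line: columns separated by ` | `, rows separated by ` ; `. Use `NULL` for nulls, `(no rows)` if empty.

S12 | 60.1 | 6 | 30.05 ; S15 | 90.3 | 3 | 30.1 ; S17 | 121.6 | 0 | 30.4 ; S9 | 36.2 | 4 | 36.2

Group readings by sensor.
Per group compute: SUM(value), MIN(hour), ROUND(AVG(value), 2).
  S12: ids {8, 12} → SUM(value)=60.1, MIN(hour)=6, ROUND(AVG(value), 2)=30.05
  S15: ids {11, 22, 29} → SUM(value)=90.3, MIN(hour)=3, ROUND(AVG(value), 2)=30.1
  S17: ids {4, 16, 17, 25} → SUM(value)=121.6, MIN(hour)=0, ROUND(AVG(value), 2)=30.4
  S9: ids {3} → SUM(value)=36.2, MIN(hour)=4, ROUND(AVG(value), 2)=36.2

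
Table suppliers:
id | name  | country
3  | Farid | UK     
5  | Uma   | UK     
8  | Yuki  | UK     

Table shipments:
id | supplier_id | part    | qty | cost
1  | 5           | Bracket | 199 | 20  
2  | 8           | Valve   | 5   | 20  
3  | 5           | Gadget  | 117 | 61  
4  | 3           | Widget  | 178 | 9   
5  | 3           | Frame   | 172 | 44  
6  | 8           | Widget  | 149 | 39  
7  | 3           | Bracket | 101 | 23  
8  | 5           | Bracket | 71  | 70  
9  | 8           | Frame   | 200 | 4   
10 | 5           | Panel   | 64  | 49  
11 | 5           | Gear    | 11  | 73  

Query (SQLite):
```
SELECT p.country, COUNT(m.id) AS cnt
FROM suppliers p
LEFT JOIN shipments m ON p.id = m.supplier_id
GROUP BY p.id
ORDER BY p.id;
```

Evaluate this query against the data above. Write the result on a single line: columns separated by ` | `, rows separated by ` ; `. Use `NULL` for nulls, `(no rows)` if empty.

LEFT JOIN keeps every suppliers row; unmatched ones get NULL for shipments columns.
Group by suppliers.id and compute COUNT(m.id). COUNT(col) of an all-NULL group is 0.
  3: ids {4, 5, 7} → COUNT(m.id)=3
  5: ids {1, 3, 8, 10, 11} → COUNT(m.id)=5
  8: ids {2, 6, 9} → COUNT(m.id)=3

UK | 3 ; UK | 5 ; UK | 3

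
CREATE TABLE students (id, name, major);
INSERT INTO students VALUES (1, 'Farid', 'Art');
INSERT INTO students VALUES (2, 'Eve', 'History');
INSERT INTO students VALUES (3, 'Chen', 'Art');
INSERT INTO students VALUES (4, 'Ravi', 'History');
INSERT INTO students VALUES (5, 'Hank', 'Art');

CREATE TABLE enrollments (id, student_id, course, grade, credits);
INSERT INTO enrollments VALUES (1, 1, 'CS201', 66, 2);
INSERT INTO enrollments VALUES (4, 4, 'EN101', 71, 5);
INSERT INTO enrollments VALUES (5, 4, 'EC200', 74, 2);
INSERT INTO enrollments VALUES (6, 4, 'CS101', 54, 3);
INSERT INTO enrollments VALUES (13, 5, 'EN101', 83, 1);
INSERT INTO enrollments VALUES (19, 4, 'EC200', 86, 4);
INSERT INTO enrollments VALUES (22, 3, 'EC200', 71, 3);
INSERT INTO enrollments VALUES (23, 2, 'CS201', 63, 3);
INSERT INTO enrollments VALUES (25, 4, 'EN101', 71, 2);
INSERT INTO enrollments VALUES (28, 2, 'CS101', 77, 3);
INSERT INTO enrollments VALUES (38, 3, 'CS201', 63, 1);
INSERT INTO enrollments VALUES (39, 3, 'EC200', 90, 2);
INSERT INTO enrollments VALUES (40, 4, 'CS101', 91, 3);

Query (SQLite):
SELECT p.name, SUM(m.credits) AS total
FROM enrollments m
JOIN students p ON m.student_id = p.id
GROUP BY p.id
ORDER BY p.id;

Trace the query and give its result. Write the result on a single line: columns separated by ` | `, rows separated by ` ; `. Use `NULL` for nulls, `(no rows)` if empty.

Join each enrollments row to its students via student_id.
Group joined rows by students.id; compute SUM(m.credits) per group.
  1: ids {1} → SUM(m.credits)=2
  2: ids {23, 28} → SUM(m.credits)=6
  3: ids {22, 38, 39} → SUM(m.credits)=6
  4: ids {4, 5, 6, 19, 25, 40} → SUM(m.credits)=19
  5: ids {13} → SUM(m.credits)=1

Farid | 2 ; Eve | 6 ; Chen | 6 ; Ravi | 19 ; Hank | 1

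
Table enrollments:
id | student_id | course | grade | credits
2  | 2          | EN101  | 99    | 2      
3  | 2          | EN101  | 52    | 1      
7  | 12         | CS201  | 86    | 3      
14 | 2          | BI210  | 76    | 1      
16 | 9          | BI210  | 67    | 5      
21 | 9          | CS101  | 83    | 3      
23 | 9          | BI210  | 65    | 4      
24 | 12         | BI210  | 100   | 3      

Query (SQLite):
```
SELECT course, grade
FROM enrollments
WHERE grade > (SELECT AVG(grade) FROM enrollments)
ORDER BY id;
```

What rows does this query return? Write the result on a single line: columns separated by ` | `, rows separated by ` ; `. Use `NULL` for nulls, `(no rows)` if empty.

EN101 | 99 ; CS201 | 86 ; CS101 | 83 ; BI210 | 100

Scalar subquery: AVG(grade) over all enrollments rows = 78.5.
Keep rows where grade > that value.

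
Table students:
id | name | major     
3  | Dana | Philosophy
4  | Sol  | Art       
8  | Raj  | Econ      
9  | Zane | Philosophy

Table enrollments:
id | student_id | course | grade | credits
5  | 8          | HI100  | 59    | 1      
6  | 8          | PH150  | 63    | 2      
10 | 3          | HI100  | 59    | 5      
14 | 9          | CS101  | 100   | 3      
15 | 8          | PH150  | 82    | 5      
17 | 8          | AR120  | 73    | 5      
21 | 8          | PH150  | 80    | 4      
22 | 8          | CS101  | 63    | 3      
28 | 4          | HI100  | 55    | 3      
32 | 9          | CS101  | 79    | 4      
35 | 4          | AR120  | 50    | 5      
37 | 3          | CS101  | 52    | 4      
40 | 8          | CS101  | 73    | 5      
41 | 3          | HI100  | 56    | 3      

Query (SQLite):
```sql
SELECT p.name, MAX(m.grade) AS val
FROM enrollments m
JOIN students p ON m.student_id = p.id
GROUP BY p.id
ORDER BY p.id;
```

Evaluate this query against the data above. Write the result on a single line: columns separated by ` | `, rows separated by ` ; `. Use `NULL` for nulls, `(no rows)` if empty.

Dana | 59 ; Sol | 55 ; Raj | 82 ; Zane | 100

Join each enrollments row to its students via student_id.
Group joined rows by students.id; compute MAX(m.grade) per group.
  3: ids {10, 37, 41} → MAX(m.grade)=59
  4: ids {28, 35} → MAX(m.grade)=55
  8: ids {5, 6, 15, 17, 21, 22, 40} → MAX(m.grade)=82
  9: ids {14, 32} → MAX(m.grade)=100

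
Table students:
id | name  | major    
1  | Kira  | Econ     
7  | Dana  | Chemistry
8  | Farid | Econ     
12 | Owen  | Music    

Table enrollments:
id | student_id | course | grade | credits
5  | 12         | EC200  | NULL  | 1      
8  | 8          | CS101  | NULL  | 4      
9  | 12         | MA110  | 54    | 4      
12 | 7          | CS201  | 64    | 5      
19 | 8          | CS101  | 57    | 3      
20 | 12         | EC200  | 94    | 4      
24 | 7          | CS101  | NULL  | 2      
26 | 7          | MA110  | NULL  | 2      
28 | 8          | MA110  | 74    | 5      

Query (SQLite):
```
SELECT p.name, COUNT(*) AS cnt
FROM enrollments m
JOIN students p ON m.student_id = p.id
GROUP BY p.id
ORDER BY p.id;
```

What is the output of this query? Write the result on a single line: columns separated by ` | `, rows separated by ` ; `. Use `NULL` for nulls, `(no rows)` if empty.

Join each enrollments row to its students via student_id.
Group joined rows by students.id; compute COUNT(*) per group.
  7: ids {12, 24, 26} → COUNT(*)=3
  8: ids {8, 19, 28} → COUNT(*)=3
  12: ids {5, 9, 20} → COUNT(*)=3

Dana | 3 ; Farid | 3 ; Owen | 3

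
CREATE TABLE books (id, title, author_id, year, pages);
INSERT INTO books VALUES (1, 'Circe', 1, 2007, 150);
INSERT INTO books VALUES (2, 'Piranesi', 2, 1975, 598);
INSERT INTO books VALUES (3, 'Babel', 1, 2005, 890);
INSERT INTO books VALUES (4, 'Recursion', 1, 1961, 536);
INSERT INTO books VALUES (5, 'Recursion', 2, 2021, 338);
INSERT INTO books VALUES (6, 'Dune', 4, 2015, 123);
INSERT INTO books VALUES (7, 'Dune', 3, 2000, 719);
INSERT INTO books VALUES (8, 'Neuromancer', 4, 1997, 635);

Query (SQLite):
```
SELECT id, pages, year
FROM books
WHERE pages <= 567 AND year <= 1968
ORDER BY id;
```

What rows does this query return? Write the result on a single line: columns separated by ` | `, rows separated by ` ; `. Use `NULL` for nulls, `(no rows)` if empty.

pages <= 567: ids {1, 4, 5, 6}
year <= 1968: ids {4}
Combine with AND.

4 | 536 | 1961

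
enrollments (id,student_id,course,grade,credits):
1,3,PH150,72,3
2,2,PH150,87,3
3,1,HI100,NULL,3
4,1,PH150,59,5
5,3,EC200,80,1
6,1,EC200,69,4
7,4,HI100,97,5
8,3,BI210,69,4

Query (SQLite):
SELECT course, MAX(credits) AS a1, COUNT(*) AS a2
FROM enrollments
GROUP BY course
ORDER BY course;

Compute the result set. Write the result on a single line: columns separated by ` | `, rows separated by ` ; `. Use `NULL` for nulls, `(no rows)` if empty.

BI210 | 4 | 1 ; EC200 | 4 | 2 ; HI100 | 5 | 2 ; PH150 | 5 | 3

Group enrollments by course.
Per group compute: MAX(credits), COUNT(*).
  BI210: ids {8} → MAX(credits)=4, COUNT(*)=1
  EC200: ids {5, 6} → MAX(credits)=4, COUNT(*)=2
  HI100: ids {3, 7} → MAX(credits)=5, COUNT(*)=2
  PH150: ids {1, 2, 4} → MAX(credits)=5, COUNT(*)=3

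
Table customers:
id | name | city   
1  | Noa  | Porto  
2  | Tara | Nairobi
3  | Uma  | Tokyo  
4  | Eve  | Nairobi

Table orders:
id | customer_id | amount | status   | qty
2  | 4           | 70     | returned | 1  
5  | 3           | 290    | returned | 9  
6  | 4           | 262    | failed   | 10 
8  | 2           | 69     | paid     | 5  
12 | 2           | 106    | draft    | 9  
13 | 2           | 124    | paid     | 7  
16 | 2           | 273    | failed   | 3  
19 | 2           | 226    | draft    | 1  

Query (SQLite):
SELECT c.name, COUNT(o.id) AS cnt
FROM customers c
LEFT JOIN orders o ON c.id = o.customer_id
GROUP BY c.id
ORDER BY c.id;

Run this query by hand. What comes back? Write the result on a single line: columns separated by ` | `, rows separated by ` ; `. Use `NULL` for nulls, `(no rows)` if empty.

LEFT JOIN keeps every customers row; unmatched ones get NULL for orders columns.
Group by customers.id and compute COUNT(o.id). COUNT(col) of an all-NULL group is 0.
  1: ids {—} → COUNT(o.id)=0
  2: ids {8, 12, 13, 16, 19} → COUNT(o.id)=5
  3: ids {5} → COUNT(o.id)=1
  4: ids {2, 6} → COUNT(o.id)=2

Noa | 0 ; Tara | 5 ; Uma | 1 ; Eve | 2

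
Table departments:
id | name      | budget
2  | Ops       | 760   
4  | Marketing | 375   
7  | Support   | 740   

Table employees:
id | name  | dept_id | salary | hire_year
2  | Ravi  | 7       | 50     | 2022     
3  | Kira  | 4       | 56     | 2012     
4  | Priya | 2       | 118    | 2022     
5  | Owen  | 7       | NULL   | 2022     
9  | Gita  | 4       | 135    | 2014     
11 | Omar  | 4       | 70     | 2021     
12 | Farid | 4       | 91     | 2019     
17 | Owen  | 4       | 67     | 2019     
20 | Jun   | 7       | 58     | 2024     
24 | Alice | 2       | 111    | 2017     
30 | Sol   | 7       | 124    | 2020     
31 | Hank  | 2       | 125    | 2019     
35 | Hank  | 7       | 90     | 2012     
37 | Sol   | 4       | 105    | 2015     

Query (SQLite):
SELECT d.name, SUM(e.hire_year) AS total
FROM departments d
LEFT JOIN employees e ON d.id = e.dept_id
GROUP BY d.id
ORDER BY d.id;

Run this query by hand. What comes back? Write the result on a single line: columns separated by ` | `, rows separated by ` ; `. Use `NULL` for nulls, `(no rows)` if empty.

Ops | 6058 ; Marketing | 12100 ; Support | 10100

LEFT JOIN keeps every departments row; unmatched ones get NULL for employees columns.
Group by departments.id and compute SUM(e.hire_year). SUM over an all-NULL group is NULL.
  2: ids {4, 24, 31} → SUM(e.hire_year)=6058
  4: ids {3, 9, 11, 12, 17, 37} → SUM(e.hire_year)=12100
  7: ids {2, 5, 20, 30, 35} → SUM(e.hire_year)=10100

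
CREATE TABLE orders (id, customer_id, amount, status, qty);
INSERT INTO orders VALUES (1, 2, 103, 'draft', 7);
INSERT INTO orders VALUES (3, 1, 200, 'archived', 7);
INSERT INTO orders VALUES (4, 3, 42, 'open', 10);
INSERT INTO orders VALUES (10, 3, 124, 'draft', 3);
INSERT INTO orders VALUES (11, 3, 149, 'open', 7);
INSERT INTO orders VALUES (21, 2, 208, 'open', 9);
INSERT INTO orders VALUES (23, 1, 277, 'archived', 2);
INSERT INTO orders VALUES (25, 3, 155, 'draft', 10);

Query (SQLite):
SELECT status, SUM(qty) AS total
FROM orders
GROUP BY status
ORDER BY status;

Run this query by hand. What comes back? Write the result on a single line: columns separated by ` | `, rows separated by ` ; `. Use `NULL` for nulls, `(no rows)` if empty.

archived | 9 ; draft | 20 ; open | 26

Partition orders by status; compute SUM(qty) within each group.
  archived: ids {3, 23} → SUM(qty)=9
  draft: ids {1, 10, 25} → SUM(qty)=20
  open: ids {4, 11, 21} → SUM(qty)=26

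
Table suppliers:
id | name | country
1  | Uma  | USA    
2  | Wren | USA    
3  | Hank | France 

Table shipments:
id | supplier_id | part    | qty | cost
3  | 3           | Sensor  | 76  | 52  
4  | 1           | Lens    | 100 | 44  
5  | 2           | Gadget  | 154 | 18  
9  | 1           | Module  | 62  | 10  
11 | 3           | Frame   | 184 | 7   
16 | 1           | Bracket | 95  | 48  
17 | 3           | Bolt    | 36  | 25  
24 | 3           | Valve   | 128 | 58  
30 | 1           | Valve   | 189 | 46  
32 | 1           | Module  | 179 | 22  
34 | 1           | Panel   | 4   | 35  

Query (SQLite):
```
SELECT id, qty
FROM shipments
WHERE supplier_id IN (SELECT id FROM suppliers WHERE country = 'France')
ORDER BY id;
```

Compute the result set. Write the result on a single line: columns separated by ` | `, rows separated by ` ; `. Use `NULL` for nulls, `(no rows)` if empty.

Inner query: suppliers.id where country = 'France'.
Outer: keep shipments rows whose supplier_id is in that set.
Inner query → {3}

3 | 76 ; 11 | 184 ; 17 | 36 ; 24 | 128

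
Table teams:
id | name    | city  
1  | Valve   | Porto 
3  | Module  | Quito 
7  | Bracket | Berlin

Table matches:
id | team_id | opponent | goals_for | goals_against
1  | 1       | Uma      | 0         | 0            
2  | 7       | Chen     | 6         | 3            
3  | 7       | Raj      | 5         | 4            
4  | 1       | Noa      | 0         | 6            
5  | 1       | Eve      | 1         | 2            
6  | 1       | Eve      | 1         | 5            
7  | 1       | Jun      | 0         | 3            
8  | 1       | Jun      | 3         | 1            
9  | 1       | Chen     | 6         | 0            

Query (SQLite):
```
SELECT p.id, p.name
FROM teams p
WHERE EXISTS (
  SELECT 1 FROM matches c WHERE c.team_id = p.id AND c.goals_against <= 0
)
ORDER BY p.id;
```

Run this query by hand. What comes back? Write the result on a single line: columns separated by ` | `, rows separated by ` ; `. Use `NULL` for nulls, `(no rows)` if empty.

For each teams row, check whether any matches with matching team_id has goals_against <= 0.
Keep rows where that is true.

1 | Valve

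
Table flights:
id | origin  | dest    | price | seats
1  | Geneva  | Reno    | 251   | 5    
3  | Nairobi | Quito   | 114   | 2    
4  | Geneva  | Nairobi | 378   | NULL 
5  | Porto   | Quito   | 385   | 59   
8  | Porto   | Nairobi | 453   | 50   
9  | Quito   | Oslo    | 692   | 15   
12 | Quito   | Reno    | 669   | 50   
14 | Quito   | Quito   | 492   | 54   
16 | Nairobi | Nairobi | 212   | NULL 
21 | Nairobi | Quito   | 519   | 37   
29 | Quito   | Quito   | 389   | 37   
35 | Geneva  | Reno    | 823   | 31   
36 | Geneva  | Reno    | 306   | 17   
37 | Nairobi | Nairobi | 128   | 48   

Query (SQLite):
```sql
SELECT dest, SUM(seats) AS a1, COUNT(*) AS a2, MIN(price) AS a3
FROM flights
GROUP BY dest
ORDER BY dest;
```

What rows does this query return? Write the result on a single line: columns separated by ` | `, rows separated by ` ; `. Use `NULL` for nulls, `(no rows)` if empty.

Group flights by dest.
Per group compute: SUM(seats), COUNT(*), MIN(price).
  Nairobi: ids {4, 8, 16, 37} → SUM(seats)=98, COUNT(*)=4, MIN(price)=128
  Oslo: ids {9} → SUM(seats)=15, COUNT(*)=1, MIN(price)=692
  Quito: ids {3, 5, 14, 21, 29} → SUM(seats)=189, COUNT(*)=5, MIN(price)=114
  Reno: ids {1, 12, 35, 36} → SUM(seats)=103, COUNT(*)=4, MIN(price)=251

Nairobi | 98 | 4 | 128 ; Oslo | 15 | 1 | 692 ; Quito | 189 | 5 | 114 ; Reno | 103 | 4 | 251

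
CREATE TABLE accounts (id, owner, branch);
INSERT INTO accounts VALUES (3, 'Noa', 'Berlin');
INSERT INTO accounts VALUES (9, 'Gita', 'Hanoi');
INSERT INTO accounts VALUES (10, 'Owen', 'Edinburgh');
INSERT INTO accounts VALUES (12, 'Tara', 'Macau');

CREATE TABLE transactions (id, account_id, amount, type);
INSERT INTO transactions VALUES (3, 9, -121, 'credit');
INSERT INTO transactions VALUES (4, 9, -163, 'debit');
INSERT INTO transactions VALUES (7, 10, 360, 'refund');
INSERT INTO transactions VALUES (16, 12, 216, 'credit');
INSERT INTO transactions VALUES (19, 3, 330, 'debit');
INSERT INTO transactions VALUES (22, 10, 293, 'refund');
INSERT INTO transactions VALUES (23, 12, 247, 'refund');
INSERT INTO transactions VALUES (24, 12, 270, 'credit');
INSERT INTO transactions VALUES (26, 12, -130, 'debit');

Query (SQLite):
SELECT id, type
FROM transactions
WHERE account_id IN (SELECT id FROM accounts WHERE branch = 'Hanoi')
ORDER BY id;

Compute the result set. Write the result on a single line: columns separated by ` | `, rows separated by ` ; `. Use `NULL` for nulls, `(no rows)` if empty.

Inner query: accounts.id where branch = 'Hanoi'.
Outer: keep transactions rows whose account_id is in that set.
Inner query → {9}

3 | credit ; 4 | debit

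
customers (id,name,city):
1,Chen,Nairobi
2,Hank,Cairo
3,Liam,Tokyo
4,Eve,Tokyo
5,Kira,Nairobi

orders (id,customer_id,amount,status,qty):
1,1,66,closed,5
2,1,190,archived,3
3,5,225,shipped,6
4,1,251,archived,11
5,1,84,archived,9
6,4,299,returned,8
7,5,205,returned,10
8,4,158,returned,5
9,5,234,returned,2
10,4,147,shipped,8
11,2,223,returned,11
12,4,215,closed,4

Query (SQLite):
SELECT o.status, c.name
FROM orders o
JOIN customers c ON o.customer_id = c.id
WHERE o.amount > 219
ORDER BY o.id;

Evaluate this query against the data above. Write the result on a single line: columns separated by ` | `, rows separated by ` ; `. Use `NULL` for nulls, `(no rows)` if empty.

shipped | Kira ; archived | Chen ; returned | Eve ; returned | Kira ; returned | Hank

Each orders row matches the customers row where customer_id = customers.id.
Then keep rows with o.amount > 219.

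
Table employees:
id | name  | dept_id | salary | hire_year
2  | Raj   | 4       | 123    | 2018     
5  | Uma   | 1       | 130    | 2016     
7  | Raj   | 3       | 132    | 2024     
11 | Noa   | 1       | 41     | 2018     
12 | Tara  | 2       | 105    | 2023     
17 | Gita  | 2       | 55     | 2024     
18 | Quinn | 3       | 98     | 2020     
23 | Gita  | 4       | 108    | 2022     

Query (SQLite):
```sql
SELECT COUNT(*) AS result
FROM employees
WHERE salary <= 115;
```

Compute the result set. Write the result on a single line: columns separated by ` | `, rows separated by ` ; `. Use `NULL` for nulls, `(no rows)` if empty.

5

Rows where salary <= 115 → salary values: [41, 105, 55, 98, 108].
COUNT(*) counts rows → 5.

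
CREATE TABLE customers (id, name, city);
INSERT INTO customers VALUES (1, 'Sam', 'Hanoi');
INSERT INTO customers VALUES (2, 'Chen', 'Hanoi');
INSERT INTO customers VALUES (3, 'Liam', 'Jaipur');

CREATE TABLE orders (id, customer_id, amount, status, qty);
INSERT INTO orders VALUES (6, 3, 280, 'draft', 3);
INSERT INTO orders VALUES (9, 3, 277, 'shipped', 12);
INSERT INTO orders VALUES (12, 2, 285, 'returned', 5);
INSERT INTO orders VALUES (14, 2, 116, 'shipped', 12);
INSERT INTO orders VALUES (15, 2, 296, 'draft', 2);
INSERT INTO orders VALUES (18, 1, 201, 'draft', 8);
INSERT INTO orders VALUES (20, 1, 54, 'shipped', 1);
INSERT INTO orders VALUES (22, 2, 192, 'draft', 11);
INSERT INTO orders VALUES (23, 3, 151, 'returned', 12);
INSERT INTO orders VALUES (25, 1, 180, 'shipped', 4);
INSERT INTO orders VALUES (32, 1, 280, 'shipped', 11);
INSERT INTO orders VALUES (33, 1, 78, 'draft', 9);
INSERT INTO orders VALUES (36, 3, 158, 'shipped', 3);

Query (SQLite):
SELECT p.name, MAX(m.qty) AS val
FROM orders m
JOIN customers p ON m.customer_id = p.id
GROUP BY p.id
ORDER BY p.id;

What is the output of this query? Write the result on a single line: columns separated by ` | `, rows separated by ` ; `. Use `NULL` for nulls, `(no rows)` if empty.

Join each orders row to its customers via customer_id.
Group joined rows by customers.id; compute MAX(m.qty) per group.
  1: ids {18, 20, 25, 32, 33} → MAX(m.qty)=11
  2: ids {12, 14, 15, 22} → MAX(m.qty)=12
  3: ids {6, 9, 23, 36} → MAX(m.qty)=12

Sam | 11 ; Chen | 12 ; Liam | 12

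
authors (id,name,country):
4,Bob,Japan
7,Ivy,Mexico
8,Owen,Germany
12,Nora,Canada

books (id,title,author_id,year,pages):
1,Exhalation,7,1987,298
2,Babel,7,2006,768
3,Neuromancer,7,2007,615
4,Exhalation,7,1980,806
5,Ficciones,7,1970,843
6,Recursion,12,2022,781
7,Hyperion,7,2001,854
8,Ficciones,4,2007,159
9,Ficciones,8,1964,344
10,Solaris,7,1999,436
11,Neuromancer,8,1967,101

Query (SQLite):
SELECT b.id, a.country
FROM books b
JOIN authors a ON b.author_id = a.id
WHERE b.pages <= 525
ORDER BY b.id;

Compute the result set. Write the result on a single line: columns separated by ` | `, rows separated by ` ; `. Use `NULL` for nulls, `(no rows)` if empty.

Each books row matches the authors row where author_id = authors.id.
Then keep rows with b.pages <= 525.

1 | Mexico ; 8 | Japan ; 9 | Germany ; 10 | Mexico ; 11 | Germany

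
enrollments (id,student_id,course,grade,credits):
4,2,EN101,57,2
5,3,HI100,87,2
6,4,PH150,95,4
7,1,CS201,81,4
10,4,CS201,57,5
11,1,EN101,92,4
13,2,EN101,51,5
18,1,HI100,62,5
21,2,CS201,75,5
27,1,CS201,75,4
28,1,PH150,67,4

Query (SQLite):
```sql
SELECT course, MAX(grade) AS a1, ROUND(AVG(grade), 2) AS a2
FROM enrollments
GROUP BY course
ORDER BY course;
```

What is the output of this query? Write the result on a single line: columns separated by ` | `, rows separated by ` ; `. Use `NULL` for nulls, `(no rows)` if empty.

CS201 | 81 | 72 ; EN101 | 92 | 66.67 ; HI100 | 87 | 74.5 ; PH150 | 95 | 81

Group enrollments by course.
Per group compute: MAX(grade), ROUND(AVG(grade), 2).
  CS201: ids {7, 10, 21, 27} → MAX(grade)=81, ROUND(AVG(grade), 2)=72
  EN101: ids {4, 11, 13} → MAX(grade)=92, ROUND(AVG(grade), 2)=66.67
  HI100: ids {5, 18} → MAX(grade)=87, ROUND(AVG(grade), 2)=74.5
  PH150: ids {6, 28} → MAX(grade)=95, ROUND(AVG(grade), 2)=81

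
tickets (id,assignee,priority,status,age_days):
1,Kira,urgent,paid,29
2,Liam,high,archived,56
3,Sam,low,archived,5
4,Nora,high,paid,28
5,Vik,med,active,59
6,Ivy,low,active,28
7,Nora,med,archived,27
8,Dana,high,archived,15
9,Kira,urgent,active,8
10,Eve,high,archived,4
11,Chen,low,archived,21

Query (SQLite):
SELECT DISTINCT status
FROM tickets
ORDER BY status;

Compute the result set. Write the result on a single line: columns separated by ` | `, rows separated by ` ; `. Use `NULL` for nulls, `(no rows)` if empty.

Collect distinct status values from tickets.

active ; archived ; paid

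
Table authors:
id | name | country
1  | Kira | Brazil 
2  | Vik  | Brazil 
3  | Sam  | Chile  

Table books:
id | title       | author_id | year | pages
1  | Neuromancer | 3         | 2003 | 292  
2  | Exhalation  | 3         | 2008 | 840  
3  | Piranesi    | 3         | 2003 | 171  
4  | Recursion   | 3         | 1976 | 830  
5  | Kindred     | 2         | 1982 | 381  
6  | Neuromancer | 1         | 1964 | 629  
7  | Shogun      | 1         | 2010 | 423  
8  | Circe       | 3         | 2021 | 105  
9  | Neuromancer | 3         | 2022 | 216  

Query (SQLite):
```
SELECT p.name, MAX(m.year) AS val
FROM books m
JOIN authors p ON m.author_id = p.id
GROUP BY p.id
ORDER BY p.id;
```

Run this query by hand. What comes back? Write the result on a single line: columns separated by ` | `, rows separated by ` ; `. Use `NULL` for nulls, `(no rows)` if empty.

Kira | 2010 ; Vik | 1982 ; Sam | 2022

Join each books row to its authors via author_id.
Group joined rows by authors.id; compute MAX(m.year) per group.
  1: ids {6, 7} → MAX(m.year)=2010
  2: ids {5} → MAX(m.year)=1982
  3: ids {1, 2, 3, 4, 8, 9} → MAX(m.year)=2022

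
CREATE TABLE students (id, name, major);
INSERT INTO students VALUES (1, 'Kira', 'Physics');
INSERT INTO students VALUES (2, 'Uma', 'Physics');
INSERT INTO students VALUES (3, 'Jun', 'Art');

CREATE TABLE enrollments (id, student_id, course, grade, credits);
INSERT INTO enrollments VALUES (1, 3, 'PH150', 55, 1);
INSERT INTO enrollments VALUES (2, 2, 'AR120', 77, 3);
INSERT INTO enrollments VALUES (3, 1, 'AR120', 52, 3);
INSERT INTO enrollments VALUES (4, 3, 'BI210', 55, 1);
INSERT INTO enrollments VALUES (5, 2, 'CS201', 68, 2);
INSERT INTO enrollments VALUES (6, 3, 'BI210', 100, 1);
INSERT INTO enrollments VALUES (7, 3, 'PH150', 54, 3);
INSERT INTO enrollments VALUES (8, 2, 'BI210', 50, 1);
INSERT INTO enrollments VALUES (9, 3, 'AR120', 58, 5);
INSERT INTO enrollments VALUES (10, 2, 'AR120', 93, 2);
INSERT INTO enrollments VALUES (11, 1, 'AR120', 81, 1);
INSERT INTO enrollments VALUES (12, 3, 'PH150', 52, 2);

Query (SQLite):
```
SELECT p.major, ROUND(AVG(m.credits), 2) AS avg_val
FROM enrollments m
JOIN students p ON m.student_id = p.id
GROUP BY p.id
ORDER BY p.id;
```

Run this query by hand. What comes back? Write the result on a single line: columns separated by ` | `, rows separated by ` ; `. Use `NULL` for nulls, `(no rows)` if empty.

Join each enrollments row to its students via student_id.
Group joined rows by students.id; compute ROUND(AVG(m.credits), 2) per group.
  1: ids {3, 11} → ROUND(AVG(m.credits), 2)=2
  2: ids {2, 5, 8, 10} → ROUND(AVG(m.credits), 2)=2
  3: ids {1, 4, 6, 7, 9, 12} → ROUND(AVG(m.credits), 2)=2.17

Physics | 2 ; Physics | 2 ; Art | 2.17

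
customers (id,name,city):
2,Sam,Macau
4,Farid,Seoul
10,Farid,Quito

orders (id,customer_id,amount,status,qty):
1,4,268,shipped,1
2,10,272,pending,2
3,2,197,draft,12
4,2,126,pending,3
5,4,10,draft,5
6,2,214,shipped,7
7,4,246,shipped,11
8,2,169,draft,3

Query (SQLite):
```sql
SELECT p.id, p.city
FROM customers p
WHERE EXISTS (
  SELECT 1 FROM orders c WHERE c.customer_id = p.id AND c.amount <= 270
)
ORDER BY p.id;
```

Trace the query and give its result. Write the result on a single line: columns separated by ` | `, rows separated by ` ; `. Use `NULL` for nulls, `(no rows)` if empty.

For each customers row, check whether any orders with matching customer_id has amount <= 270.
Keep rows where that is true.

2 | Macau ; 4 | Seoul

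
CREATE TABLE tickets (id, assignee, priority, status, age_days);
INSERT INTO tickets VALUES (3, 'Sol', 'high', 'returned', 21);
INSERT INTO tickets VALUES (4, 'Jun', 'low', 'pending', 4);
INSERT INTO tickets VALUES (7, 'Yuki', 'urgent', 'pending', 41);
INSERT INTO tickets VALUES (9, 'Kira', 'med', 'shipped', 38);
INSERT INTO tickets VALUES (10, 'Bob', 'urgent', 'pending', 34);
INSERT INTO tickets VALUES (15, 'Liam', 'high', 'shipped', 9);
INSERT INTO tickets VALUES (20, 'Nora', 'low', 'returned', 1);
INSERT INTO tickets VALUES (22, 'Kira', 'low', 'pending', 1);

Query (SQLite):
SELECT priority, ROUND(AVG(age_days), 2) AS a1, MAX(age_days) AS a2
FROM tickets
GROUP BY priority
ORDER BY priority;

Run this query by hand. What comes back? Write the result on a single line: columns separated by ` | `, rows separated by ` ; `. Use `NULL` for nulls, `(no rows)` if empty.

Group tickets by priority.
Per group compute: ROUND(AVG(age_days), 2), MAX(age_days).
  high: ids {3, 15} → ROUND(AVG(age_days), 2)=15, MAX(age_days)=21
  low: ids {4, 20, 22} → ROUND(AVG(age_days), 2)=2, MAX(age_days)=4
  med: ids {9} → ROUND(AVG(age_days), 2)=38, MAX(age_days)=38
  urgent: ids {7, 10} → ROUND(AVG(age_days), 2)=37.5, MAX(age_days)=41

high | 15 | 21 ; low | 2 | 4 ; med | 38 | 38 ; urgent | 37.5 | 41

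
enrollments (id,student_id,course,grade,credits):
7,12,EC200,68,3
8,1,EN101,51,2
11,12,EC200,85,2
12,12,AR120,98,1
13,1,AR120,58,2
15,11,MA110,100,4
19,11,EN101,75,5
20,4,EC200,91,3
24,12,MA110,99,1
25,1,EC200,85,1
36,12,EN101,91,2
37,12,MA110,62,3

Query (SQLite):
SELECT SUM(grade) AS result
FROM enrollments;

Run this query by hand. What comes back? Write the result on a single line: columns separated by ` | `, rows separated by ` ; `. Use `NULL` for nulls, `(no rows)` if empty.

All grade values: [68, 51, 85, 98, 58, 100, 75, 91, 99, 85, 91, 62].
SUM of non-NULL values = 963.

963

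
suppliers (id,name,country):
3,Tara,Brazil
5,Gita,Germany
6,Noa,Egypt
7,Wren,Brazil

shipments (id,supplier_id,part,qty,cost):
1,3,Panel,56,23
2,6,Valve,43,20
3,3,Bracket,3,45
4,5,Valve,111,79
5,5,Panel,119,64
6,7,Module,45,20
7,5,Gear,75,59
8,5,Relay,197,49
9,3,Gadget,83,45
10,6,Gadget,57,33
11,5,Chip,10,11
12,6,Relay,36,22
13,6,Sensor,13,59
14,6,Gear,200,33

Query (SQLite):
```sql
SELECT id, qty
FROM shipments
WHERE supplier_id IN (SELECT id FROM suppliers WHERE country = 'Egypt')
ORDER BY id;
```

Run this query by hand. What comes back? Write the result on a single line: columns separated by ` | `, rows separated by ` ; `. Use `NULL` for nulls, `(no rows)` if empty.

2 | 43 ; 10 | 57 ; 12 | 36 ; 13 | 13 ; 14 | 200

Inner query: suppliers.id where country = 'Egypt'.
Outer: keep shipments rows whose supplier_id is in that set.
Inner query → {6}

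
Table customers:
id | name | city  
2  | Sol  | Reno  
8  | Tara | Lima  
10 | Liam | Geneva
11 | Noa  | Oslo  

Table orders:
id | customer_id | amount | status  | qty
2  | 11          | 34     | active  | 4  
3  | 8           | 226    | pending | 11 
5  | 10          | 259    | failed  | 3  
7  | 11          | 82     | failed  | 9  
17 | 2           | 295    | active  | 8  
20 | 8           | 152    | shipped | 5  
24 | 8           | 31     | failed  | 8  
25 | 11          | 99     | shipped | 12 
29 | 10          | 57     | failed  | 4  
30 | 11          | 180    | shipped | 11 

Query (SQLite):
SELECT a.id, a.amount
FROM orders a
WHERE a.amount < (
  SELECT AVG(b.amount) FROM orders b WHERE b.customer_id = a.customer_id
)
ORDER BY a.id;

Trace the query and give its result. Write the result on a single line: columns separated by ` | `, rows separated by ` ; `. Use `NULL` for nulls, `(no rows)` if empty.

2 | 34 ; 7 | 82 ; 24 | 31 ; 29 | 57

For each orders row a, compute AVG(amount) over rows sharing a.customer_id.
Keep row a if a.amount < that per-group AVG.
  customer_id=2: AVG(amount) = 295.0
  customer_id=8: AVG(amount) = 136.333333
  customer_id=10: AVG(amount) = 158.0
  customer_id=11: AVG(amount) = 98.75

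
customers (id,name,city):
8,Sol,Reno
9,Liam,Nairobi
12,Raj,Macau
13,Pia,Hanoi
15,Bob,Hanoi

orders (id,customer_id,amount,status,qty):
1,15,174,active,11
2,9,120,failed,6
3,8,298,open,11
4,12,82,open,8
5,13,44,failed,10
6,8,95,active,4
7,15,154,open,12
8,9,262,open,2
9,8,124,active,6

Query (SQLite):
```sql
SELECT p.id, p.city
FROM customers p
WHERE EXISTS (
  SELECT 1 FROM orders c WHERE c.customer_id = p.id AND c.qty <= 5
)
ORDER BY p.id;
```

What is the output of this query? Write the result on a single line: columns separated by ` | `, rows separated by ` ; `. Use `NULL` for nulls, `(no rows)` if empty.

8 | Reno ; 9 | Nairobi

For each customers row, check whether any orders with matching customer_id has qty <= 5.
Keep rows where that is true.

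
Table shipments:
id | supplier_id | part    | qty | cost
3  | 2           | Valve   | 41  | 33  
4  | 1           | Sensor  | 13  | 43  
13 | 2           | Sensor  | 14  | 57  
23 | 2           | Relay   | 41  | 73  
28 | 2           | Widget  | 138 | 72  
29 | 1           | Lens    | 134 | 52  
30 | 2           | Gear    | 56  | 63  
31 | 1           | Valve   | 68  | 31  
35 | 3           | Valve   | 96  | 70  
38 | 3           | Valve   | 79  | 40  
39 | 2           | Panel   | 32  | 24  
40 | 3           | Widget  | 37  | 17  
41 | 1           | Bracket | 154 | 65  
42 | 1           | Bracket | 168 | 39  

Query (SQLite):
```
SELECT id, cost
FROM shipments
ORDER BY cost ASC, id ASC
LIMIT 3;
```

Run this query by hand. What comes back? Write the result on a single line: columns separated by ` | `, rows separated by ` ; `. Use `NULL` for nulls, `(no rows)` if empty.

40 | 17 ; 39 | 24 ; 31 | 31

Sort by cost asc, tiebreak id asc: (17, id=40), (24, id=39), (31, id=31), (33, id=3), (39, id=42), (40, id=38) …. Take first 3.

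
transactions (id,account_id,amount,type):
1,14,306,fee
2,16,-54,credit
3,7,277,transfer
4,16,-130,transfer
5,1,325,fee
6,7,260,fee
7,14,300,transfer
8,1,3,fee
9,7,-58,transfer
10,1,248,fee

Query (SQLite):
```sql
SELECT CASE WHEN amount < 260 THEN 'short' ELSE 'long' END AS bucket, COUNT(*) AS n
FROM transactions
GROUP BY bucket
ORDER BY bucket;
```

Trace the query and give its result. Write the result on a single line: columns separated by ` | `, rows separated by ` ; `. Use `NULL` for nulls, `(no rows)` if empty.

Bucket rows by amount < 260 → 'short' else 'long'; count each bucket.

long | 5 ; short | 5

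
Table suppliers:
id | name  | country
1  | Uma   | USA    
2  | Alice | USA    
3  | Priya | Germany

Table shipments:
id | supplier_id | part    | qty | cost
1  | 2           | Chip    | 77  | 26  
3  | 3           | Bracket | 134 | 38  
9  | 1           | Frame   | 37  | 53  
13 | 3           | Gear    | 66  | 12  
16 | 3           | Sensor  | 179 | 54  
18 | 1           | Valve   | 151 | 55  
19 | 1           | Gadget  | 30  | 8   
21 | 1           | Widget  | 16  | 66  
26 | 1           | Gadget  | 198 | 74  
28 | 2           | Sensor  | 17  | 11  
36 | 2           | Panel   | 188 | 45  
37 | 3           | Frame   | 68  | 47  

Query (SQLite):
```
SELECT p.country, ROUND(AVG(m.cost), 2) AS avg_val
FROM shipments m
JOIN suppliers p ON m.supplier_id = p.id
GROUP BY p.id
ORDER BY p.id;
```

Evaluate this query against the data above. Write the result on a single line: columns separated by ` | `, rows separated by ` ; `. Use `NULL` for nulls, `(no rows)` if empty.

Join each shipments row to its suppliers via supplier_id.
Group joined rows by suppliers.id; compute ROUND(AVG(m.cost), 2) per group.
  1: ids {9, 18, 19, 21, 26} → ROUND(AVG(m.cost), 2)=51.2
  2: ids {1, 28, 36} → ROUND(AVG(m.cost), 2)=27.33
  3: ids {3, 13, 16, 37} → ROUND(AVG(m.cost), 2)=37.75

USA | 51.2 ; USA | 27.33 ; Germany | 37.75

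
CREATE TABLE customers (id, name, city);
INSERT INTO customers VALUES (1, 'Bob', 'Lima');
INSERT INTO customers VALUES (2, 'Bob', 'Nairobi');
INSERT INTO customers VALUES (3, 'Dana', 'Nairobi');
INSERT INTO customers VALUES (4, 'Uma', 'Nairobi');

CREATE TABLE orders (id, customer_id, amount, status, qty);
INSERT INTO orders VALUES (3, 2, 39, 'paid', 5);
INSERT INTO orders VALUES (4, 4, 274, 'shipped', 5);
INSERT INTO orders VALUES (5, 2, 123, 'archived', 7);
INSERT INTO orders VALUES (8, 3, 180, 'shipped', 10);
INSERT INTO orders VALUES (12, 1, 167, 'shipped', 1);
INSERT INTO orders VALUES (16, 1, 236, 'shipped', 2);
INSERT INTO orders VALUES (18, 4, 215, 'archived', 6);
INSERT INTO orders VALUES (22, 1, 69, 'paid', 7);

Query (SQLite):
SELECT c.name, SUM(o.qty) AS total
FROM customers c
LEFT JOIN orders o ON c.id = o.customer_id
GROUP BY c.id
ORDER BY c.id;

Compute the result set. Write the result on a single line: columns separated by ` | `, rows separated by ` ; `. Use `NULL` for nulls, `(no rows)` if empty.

Bob | 10 ; Bob | 12 ; Dana | 10 ; Uma | 11

LEFT JOIN keeps every customers row; unmatched ones get NULL for orders columns.
Group by customers.id and compute SUM(o.qty). SUM over an all-NULL group is NULL.
  1: ids {12, 16, 22} → SUM(o.qty)=10
  2: ids {3, 5} → SUM(o.qty)=12
  3: ids {8} → SUM(o.qty)=10
  4: ids {4, 18} → SUM(o.qty)=11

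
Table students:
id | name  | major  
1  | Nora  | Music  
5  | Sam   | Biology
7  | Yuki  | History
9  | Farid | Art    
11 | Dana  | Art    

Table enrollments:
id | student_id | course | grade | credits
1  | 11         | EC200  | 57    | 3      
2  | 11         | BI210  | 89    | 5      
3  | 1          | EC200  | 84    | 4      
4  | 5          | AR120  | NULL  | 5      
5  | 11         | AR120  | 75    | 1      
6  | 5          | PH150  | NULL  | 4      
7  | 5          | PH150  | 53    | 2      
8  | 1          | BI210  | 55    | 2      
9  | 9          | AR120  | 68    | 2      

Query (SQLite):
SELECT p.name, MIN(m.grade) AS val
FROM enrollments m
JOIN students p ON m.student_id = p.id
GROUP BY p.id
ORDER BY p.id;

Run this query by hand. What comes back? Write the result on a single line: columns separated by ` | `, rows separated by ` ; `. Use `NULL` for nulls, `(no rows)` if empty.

Join each enrollments row to its students via student_id.
Group joined rows by students.id; compute MIN(m.grade) per group.
  1: ids {3, 8} → MIN(m.grade)=55
  5: ids {4, 6, 7} → MIN(m.grade)=53
  9: ids {9} → MIN(m.grade)=68
  11: ids {1, 2, 5} → MIN(m.grade)=57

Nora | 55 ; Sam | 53 ; Farid | 68 ; Dana | 57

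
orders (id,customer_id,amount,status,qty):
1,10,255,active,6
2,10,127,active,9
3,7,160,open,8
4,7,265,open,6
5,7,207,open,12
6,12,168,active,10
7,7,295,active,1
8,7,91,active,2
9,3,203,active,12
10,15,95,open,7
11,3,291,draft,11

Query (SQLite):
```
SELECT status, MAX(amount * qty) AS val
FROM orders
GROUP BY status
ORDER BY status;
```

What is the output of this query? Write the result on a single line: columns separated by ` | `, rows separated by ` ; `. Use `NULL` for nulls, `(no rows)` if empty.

For each row compute amount * qty.
Group by status; take MAX of the expression per group.
  active: ids {1, 2, 6, 7, 8, 9} → MAX(amount * qty)=2436
  draft: ids {11} → MAX(amount * qty)=3201
  open: ids {3, 4, 5, 10} → MAX(amount * qty)=2484

active | 2436 ; draft | 3201 ; open | 2484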